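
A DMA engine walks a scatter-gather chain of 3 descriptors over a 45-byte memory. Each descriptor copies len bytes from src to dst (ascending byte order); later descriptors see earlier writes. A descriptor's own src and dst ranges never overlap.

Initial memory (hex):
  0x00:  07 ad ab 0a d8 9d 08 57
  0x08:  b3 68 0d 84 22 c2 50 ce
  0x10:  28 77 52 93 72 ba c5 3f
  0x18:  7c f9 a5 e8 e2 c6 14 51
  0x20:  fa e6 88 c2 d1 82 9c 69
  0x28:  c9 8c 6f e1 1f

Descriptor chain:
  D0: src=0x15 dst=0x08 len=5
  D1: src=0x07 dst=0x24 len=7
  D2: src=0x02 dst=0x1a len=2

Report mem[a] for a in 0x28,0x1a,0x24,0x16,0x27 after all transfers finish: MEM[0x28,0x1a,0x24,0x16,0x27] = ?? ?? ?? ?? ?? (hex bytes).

[0] 0x15->0x08 len=5 : ba c5 3f 7c f9
[1] 0x07->0x24 len=7 : 57 ba c5 3f 7c f9 c2
[2] 0x02->0x1a len=2 : ab 0a
query mem[0x28]=0x7c, mem[0x1a]=0xab, mem[0x24]=0x57, mem[0x16]=0xc5, mem[0x27]=0x3f

MEM[0x28,0x1a,0x24,0x16,0x27] = 7c ab 57 c5 3f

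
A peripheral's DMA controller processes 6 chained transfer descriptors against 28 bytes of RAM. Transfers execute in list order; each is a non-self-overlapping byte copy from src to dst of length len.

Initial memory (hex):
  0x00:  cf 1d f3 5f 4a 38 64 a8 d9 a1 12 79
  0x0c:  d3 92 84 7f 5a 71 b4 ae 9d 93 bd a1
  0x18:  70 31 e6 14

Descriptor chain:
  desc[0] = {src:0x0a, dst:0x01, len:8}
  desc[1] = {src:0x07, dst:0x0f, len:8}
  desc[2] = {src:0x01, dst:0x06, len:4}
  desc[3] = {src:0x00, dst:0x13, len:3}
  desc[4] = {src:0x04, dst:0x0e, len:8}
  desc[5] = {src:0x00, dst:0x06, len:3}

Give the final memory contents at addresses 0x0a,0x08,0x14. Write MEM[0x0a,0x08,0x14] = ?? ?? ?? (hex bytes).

#0 dst[0x01+8] := {0x12,0x79,0xd3,0x92,0x84,0x7f,0x5a,0x71}
#1 dst[0x0f+8] := {0x5a,0x71,0xa1,0x12,0x79,0xd3,0x92,0x84}
#2 dst[0x06+4] := {0x12,0x79,0xd3,0x92}
#3 dst[0x13+3] := {0xcf,0x12,0x79}
#4 dst[0x0e+8] := {0x92,0x84,0x12,0x79,0xd3,0x92,0x12,0x79}
#5 dst[0x06+3] := {0xcf,0x12,0x79}
query mem[0x0a]=0x12, mem[0x08]=0x79, mem[0x14]=0x12

MEM[0x0a,0x08,0x14] = 12 79 12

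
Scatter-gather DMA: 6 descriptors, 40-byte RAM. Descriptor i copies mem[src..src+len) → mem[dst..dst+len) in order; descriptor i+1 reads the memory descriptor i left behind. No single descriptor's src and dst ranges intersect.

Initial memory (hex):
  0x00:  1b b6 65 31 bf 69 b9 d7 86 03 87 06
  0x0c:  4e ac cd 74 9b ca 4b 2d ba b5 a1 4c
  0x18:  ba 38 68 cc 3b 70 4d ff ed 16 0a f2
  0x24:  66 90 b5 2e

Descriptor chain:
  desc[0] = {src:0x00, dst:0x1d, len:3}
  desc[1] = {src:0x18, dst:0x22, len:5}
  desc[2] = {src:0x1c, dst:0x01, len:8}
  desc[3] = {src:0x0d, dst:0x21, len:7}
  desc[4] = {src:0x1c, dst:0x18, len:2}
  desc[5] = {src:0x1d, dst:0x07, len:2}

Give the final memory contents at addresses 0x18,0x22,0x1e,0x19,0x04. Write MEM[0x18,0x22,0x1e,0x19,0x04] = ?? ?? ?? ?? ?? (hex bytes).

MEM[0x18,0x22,0x1e,0x19,0x04] = 3b cd b6 1b 65

[0] 0x00->0x1d len=3 : 1b b6 65
[1] 0x18->0x22 len=5 : ba 38 68 cc 3b
[2] 0x1c->0x01 len=8 : 3b 1b b6 65 ed 16 ba 38
[3] 0x0d->0x21 len=7 : ac cd 74 9b ca 4b 2d
[4] 0x1c->0x18 len=2 : 3b 1b
[5] 0x1d->0x07 len=2 : 1b b6
query mem[0x18]=0x3b, mem[0x22]=0xcd, mem[0x1e]=0xb6, mem[0x19]=0x1b, mem[0x04]=0x65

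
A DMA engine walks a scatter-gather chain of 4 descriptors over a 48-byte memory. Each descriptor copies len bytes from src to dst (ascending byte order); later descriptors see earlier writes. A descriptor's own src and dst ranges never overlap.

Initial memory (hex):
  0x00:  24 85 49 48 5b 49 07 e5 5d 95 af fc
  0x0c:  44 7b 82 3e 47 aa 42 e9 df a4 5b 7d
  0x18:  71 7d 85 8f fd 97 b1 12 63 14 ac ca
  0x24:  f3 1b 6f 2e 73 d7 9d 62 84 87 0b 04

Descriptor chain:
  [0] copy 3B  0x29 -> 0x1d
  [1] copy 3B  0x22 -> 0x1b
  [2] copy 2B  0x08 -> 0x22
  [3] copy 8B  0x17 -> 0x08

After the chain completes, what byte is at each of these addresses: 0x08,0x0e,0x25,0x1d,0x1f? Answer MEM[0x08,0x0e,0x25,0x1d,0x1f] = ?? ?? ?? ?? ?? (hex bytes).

  after D0: wrote 3B at 0x1d = d79d62
  after D1: wrote 3B at 0x1b = accaf3
  after D2: wrote 2B at 0x22 = 5d95
  after D3: wrote 8B at 0x08 = 7d717d85accaf39d
query mem[0x08]=0x7d, mem[0x0e]=0xf3, mem[0x25]=0x1b, mem[0x1d]=0xf3, mem[0x1f]=0x62

MEM[0x08,0x0e,0x25,0x1d,0x1f] = 7d f3 1b f3 62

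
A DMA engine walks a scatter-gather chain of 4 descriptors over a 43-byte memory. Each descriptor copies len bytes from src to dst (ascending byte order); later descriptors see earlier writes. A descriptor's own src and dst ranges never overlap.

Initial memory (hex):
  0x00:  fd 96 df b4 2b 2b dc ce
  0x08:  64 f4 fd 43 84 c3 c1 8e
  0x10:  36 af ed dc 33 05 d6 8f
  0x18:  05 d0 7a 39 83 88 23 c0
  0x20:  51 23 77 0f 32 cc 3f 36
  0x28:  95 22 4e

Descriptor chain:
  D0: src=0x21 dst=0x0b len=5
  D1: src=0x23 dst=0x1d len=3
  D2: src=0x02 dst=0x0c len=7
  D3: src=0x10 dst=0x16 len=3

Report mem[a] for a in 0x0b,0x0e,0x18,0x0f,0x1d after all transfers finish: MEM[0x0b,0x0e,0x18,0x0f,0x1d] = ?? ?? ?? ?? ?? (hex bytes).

MEM[0x0b,0x0e,0x18,0x0f,0x1d] = 23 2b 64 2b 0f

#0 dst[0x0b+5] := {0x23,0x77,0x0f,0x32,0xcc}
#1 dst[0x1d+3] := {0x0f,0x32,0xcc}
#2 dst[0x0c+7] := {0xdf,0xb4,0x2b,0x2b,0xdc,0xce,0x64}
#3 dst[0x16+3] := {0xdc,0xce,0x64}
query mem[0x0b]=0x23, mem[0x0e]=0x2b, mem[0x18]=0x64, mem[0x0f]=0x2b, mem[0x1d]=0x0f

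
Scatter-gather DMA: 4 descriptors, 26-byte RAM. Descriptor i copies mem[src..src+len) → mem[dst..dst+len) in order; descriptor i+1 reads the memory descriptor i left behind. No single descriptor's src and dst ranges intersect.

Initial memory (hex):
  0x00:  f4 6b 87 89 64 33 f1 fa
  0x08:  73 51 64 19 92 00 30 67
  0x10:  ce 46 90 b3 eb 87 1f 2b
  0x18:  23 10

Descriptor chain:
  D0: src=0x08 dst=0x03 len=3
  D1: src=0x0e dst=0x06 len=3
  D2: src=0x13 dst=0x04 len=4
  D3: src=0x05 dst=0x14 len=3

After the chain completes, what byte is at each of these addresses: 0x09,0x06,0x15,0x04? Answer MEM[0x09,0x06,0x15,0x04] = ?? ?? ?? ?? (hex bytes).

#0 dst[0x03+3] := {0x73,0x51,0x64}
#1 dst[0x06+3] := {0x30,0x67,0xce}
#2 dst[0x04+4] := {0xb3,0xeb,0x87,0x1f}
#3 dst[0x14+3] := {0xeb,0x87,0x1f}
query mem[0x09]=0x51, mem[0x06]=0x87, mem[0x15]=0x87, mem[0x04]=0xb3

MEM[0x09,0x06,0x15,0x04] = 51 87 87 b3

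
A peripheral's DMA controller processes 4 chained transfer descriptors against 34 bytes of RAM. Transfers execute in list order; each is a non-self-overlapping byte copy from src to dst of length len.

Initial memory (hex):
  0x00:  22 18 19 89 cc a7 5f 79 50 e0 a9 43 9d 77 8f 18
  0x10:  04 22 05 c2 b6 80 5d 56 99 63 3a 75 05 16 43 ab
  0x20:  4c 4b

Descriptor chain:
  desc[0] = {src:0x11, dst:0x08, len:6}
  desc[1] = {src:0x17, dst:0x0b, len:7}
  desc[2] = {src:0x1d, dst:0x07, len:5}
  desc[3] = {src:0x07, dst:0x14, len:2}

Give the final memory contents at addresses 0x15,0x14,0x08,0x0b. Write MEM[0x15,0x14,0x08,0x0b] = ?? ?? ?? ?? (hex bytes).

MEM[0x15,0x14,0x08,0x0b] = 43 16 43 4b

[0] 0x11->0x08 len=6 : 22 05 c2 b6 80 5d
[1] 0x17->0x0b len=7 : 56 99 63 3a 75 05 16
[2] 0x1d->0x07 len=5 : 16 43 ab 4c 4b
[3] 0x07->0x14 len=2 : 16 43
query mem[0x15]=0x43, mem[0x14]=0x16, mem[0x08]=0x43, mem[0x0b]=0x4b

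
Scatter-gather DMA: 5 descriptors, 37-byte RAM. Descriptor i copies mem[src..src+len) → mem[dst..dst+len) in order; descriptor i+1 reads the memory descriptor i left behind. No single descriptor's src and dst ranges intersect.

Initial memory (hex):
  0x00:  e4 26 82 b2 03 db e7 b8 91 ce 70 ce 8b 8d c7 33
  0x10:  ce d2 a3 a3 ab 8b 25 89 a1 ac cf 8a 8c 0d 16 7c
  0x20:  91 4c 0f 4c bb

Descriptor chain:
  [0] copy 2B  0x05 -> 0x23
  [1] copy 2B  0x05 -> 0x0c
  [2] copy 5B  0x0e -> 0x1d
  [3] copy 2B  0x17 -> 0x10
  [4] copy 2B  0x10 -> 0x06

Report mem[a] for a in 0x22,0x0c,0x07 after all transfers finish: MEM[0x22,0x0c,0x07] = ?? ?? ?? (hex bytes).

MEM[0x22,0x0c,0x07] = 0f db a1

[0] 0x05->0x23 len=2 : db e7
[1] 0x05->0x0c len=2 : db e7
[2] 0x0e->0x1d len=5 : c7 33 ce d2 a3
[3] 0x17->0x10 len=2 : 89 a1
[4] 0x10->0x06 len=2 : 89 a1
query mem[0x22]=0x0f, mem[0x0c]=0xdb, mem[0x07]=0xa1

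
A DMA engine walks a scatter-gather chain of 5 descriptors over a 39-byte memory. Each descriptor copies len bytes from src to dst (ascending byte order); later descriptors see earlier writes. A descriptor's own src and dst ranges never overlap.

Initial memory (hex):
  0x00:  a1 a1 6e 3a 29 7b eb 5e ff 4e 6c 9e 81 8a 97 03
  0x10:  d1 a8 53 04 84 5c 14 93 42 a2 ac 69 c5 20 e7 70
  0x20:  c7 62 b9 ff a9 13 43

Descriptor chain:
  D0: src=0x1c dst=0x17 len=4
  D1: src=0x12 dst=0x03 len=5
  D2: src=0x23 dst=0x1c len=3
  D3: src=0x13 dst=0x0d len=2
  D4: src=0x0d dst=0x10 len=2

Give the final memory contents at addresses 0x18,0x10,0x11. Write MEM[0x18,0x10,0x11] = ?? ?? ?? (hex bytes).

MEM[0x18,0x10,0x11] = 20 04 84

  after D0: wrote 4B at 0x17 = c520e770
  after D1: wrote 5B at 0x03 = 5304845c14
  after D2: wrote 3B at 0x1c = ffa913
  after D3: wrote 2B at 0x0d = 0484
  after D4: wrote 2B at 0x10 = 0484
query mem[0x18]=0x20, mem[0x10]=0x04, mem[0x11]=0x84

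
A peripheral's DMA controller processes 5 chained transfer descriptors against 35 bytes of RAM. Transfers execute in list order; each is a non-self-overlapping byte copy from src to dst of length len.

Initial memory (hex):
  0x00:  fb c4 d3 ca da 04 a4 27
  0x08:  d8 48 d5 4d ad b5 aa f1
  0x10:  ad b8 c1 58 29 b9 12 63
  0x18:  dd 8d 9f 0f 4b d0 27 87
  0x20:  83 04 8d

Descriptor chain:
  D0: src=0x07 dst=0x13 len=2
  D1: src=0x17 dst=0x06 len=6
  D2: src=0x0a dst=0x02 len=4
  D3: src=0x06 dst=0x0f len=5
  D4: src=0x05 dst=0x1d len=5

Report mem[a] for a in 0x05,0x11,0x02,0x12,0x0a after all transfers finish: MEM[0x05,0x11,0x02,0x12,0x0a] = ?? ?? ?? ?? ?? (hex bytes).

MEM[0x05,0x11,0x02,0x12,0x0a] = b5 8d 0f 9f 0f

D0: mem[0x13..0x14] <- [27 d8]
D1: mem[0x06..0x0b] <- [63 dd 8d 9f 0f 4b]
D2: mem[0x02..0x05] <- [0f 4b ad b5]
D3: mem[0x0f..0x13] <- [63 dd 8d 9f 0f]
D4: mem[0x1d..0x21] <- [b5 63 dd 8d 9f]
query mem[0x05]=0xb5, mem[0x11]=0x8d, mem[0x02]=0x0f, mem[0x12]=0x9f, mem[0x0a]=0x0f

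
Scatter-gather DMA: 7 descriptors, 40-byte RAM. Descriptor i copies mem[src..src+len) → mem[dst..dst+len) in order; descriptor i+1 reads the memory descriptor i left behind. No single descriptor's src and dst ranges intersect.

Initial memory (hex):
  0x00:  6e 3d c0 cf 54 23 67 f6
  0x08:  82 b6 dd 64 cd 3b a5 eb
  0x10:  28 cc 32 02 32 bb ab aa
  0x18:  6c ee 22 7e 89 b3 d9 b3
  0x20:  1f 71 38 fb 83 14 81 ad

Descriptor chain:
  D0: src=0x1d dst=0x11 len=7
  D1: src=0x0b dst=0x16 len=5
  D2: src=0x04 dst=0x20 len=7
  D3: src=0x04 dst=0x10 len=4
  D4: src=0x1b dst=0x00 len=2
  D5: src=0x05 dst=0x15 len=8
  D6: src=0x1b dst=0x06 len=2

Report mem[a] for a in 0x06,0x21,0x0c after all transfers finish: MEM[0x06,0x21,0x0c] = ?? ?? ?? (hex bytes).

  after D0: wrote 7B at 0x11 = b3d9b31f7138fb
  after D1: wrote 5B at 0x16 = 64cd3ba5eb
  after D2: wrote 7B at 0x20 = 542367f682b6dd
  after D3: wrote 4B at 0x10 = 542367f6
  after D4: wrote 2B at 0x00 = 7e89
  after D5: wrote 8B at 0x15 = 2367f682b6dd64cd
  after D6: wrote 2B at 0x06 = 64cd
query mem[0x06]=0x64, mem[0x21]=0x23, mem[0x0c]=0xcd

MEM[0x06,0x21,0x0c] = 64 23 cd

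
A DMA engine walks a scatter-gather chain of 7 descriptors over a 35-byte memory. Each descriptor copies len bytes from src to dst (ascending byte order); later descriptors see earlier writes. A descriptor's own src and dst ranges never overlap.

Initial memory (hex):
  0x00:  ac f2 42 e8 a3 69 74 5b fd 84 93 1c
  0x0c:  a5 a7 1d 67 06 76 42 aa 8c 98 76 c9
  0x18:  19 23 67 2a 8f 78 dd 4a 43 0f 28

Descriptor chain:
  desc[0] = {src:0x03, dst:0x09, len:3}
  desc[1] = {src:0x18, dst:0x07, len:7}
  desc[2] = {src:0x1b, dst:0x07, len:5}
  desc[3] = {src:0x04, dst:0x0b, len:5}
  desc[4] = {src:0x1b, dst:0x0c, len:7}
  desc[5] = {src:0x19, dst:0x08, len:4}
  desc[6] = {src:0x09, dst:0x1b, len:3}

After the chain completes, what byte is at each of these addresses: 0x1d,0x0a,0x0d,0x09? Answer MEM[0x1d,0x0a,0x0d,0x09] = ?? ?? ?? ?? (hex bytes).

MEM[0x1d,0x0a,0x0d,0x09] = 8f 2a 8f 67

[0] 0x03->0x09 len=3 : e8 a3 69
[1] 0x18->0x07 len=7 : 19 23 67 2a 8f 78 dd
[2] 0x1b->0x07 len=5 : 2a 8f 78 dd 4a
[3] 0x04->0x0b len=5 : a3 69 74 2a 8f
[4] 0x1b->0x0c len=7 : 2a 8f 78 dd 4a 43 0f
[5] 0x19->0x08 len=4 : 23 67 2a 8f
[6] 0x09->0x1b len=3 : 67 2a 8f
query mem[0x1d]=0x8f, mem[0x0a]=0x2a, mem[0x0d]=0x8f, mem[0x09]=0x67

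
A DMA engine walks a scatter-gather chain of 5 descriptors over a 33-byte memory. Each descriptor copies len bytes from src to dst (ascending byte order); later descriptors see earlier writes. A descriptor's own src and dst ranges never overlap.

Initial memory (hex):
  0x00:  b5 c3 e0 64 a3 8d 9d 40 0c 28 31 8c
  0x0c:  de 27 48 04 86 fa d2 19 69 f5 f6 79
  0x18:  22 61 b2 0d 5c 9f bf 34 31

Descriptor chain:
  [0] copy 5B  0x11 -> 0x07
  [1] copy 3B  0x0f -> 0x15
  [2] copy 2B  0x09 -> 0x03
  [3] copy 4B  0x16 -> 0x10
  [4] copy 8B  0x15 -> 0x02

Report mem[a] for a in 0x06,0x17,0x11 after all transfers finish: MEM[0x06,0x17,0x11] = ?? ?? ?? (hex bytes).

  after D0: wrote 5B at 0x07 = fad21969f5
  after D1: wrote 3B at 0x15 = 0486fa
  after D2: wrote 2B at 0x03 = 1969
  after D3: wrote 4B at 0x10 = 86fa2261
  after D4: wrote 8B at 0x02 = 0486fa2261b20d5c
query mem[0x06]=0x61, mem[0x17]=0xfa, mem[0x11]=0xfa

MEM[0x06,0x17,0x11] = 61 fa fa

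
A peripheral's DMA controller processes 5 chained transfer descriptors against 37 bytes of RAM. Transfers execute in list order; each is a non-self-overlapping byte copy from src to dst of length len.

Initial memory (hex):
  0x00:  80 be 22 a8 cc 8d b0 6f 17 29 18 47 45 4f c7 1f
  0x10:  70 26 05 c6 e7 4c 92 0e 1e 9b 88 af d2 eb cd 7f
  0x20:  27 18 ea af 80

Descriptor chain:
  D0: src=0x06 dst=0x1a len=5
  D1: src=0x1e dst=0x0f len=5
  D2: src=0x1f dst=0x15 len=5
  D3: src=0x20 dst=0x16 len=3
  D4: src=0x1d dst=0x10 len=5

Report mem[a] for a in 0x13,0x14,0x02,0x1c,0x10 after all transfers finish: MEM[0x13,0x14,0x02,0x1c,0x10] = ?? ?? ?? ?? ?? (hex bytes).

MEM[0x13,0x14,0x02,0x1c,0x10] = 27 18 22 17 29

[0] 0x06->0x1a len=5 : b0 6f 17 29 18
[1] 0x1e->0x0f len=5 : 18 7f 27 18 ea
[2] 0x1f->0x15 len=5 : 7f 27 18 ea af
[3] 0x20->0x16 len=3 : 27 18 ea
[4] 0x1d->0x10 len=5 : 29 18 7f 27 18
query mem[0x13]=0x27, mem[0x14]=0x18, mem[0x02]=0x22, mem[0x1c]=0x17, mem[0x10]=0x29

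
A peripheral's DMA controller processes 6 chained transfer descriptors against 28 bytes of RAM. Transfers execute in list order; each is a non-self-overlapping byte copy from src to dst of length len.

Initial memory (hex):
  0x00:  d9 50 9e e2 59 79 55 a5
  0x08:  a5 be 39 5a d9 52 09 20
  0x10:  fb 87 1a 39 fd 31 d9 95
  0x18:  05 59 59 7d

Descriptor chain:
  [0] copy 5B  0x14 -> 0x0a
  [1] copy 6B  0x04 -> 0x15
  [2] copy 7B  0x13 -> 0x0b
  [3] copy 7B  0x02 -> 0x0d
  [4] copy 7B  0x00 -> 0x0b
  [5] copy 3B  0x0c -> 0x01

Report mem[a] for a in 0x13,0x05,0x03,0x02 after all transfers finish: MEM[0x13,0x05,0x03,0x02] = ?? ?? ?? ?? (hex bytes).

MEM[0x13,0x05,0x03,0x02] = a5 79 e2 9e

  after D0: wrote 5B at 0x0a = fd31d99505
  after D1: wrote 6B at 0x15 = 597955a5a5be
  after D2: wrote 7B at 0x0b = 39fd597955a5a5
  after D3: wrote 7B at 0x0d = 9ee2597955a5a5
  after D4: wrote 7B at 0x0b = d9509ee2597955
  after D5: wrote 3B at 0x01 = 509ee2
query mem[0x13]=0xa5, mem[0x05]=0x79, mem[0x03]=0xe2, mem[0x02]=0x9e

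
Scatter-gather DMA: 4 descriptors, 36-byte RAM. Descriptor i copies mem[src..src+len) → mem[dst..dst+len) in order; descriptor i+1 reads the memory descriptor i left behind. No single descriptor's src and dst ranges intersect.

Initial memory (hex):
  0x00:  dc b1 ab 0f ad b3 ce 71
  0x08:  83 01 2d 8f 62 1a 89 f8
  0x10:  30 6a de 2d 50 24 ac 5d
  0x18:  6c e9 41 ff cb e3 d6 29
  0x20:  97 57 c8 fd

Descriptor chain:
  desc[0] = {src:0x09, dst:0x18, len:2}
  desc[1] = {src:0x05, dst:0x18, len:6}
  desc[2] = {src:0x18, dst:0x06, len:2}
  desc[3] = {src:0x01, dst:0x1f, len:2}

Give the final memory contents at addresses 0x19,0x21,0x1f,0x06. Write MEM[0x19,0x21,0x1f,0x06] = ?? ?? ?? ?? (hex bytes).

#0 dst[0x18+2] := {0x01,0x2d}
#1 dst[0x18+6] := {0xb3,0xce,0x71,0x83,0x01,0x2d}
#2 dst[0x06+2] := {0xb3,0xce}
#3 dst[0x1f+2] := {0xb1,0xab}
query mem[0x19]=0xce, mem[0x21]=0x57, mem[0x1f]=0xb1, mem[0x06]=0xb3

MEM[0x19,0x21,0x1f,0x06] = ce 57 b1 b3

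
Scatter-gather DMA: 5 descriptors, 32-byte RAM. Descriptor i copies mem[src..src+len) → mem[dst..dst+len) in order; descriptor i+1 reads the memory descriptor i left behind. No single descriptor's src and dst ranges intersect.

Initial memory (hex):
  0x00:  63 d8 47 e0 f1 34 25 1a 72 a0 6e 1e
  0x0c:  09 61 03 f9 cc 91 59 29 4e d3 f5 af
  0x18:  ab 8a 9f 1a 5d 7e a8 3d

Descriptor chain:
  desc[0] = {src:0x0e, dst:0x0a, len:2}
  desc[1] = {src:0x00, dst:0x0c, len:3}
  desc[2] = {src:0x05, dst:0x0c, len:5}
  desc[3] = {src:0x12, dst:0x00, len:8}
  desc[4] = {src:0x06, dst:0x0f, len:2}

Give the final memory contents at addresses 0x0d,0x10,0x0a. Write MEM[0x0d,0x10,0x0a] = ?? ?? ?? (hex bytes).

MEM[0x0d,0x10,0x0a] = 25 8a 03

D0: mem[0x0a..0x0b] <- [03 f9]
D1: mem[0x0c..0x0e] <- [63 d8 47]
D2: mem[0x0c..0x10] <- [34 25 1a 72 a0]
D3: mem[0x00..0x07] <- [59 29 4e d3 f5 af ab 8a]
D4: mem[0x0f..0x10] <- [ab 8a]
query mem[0x0d]=0x25, mem[0x10]=0x8a, mem[0x0a]=0x03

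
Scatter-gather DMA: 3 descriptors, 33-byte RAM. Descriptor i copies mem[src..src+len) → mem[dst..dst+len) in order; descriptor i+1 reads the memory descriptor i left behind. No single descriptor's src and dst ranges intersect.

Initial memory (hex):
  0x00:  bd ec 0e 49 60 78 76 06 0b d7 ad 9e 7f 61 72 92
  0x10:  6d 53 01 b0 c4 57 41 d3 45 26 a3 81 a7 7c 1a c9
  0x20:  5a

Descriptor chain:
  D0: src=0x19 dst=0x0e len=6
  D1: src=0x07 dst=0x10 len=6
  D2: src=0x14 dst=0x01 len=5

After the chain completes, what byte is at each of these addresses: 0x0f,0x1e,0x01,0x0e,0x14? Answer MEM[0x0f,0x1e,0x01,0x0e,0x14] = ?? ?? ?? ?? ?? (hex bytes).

[0] 0x19->0x0e len=6 : 26 a3 81 a7 7c 1a
[1] 0x07->0x10 len=6 : 06 0b d7 ad 9e 7f
[2] 0x14->0x01 len=5 : 9e 7f 41 d3 45
query mem[0x0f]=0xa3, mem[0x1e]=0x1a, mem[0x01]=0x9e, mem[0x0e]=0x26, mem[0x14]=0x9e

MEM[0x0f,0x1e,0x01,0x0e,0x14] = a3 1a 9e 26 9e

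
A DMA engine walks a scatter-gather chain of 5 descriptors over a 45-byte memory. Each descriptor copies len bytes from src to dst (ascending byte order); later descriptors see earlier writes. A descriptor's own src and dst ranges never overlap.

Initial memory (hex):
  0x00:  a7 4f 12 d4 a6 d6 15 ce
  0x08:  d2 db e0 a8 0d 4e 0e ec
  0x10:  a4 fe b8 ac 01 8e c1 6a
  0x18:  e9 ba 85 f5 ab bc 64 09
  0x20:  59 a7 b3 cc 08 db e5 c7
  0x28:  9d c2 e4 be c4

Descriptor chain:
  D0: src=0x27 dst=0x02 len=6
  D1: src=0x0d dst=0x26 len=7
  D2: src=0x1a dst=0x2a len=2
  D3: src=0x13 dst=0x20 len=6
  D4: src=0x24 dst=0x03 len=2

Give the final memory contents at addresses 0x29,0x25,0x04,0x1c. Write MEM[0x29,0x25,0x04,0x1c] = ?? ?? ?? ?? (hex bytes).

MEM[0x29,0x25,0x04,0x1c] = a4 e9 e9 ab

  after D0: wrote 6B at 0x02 = c79dc2e4bec4
  after D1: wrote 7B at 0x26 = 4e0eeca4feb8ac
  after D2: wrote 2B at 0x2a = 85f5
  after D3: wrote 6B at 0x20 = ac018ec16ae9
  after D4: wrote 2B at 0x03 = 6ae9
query mem[0x29]=0xa4, mem[0x25]=0xe9, mem[0x04]=0xe9, mem[0x1c]=0xab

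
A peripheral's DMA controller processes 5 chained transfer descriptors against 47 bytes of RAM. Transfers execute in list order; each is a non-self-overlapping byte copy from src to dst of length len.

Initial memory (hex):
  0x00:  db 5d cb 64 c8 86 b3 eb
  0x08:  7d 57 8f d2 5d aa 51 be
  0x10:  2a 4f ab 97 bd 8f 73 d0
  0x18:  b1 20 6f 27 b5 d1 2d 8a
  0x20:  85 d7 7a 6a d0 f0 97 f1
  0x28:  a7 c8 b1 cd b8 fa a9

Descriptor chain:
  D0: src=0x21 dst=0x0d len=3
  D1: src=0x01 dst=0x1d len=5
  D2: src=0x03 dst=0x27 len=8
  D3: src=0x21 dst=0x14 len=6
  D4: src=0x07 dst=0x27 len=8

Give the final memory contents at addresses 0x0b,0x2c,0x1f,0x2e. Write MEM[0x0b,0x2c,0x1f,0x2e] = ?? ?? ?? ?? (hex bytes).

MEM[0x0b,0x2c,0x1f,0x2e] = d2 5d 64 7a

[0] 0x21->0x0d len=3 : d7 7a 6a
[1] 0x01->0x1d len=5 : 5d cb 64 c8 86
[2] 0x03->0x27 len=8 : 64 c8 86 b3 eb 7d 57 8f
[3] 0x21->0x14 len=6 : 86 7a 6a d0 f0 97
[4] 0x07->0x27 len=8 : eb 7d 57 8f d2 5d d7 7a
query mem[0x0b]=0xd2, mem[0x2c]=0x5d, mem[0x1f]=0x64, mem[0x2e]=0x7a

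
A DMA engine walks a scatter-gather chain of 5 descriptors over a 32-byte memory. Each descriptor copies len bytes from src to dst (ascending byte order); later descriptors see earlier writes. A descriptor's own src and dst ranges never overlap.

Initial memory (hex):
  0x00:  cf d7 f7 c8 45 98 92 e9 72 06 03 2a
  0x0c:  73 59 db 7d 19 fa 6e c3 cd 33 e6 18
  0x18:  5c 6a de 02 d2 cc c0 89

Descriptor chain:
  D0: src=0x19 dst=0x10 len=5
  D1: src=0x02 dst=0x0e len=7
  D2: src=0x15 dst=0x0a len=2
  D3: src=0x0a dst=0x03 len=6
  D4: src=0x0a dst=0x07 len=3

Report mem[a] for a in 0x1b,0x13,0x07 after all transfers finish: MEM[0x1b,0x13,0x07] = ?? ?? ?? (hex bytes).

MEM[0x1b,0x13,0x07] = 02 e9 33

[0] 0x19->0x10 len=5 : 6a de 02 d2 cc
[1] 0x02->0x0e len=7 : f7 c8 45 98 92 e9 72
[2] 0x15->0x0a len=2 : 33 e6
[3] 0x0a->0x03 len=6 : 33 e6 73 59 f7 c8
[4] 0x0a->0x07 len=3 : 33 e6 73
query mem[0x1b]=0x02, mem[0x13]=0xe9, mem[0x07]=0x33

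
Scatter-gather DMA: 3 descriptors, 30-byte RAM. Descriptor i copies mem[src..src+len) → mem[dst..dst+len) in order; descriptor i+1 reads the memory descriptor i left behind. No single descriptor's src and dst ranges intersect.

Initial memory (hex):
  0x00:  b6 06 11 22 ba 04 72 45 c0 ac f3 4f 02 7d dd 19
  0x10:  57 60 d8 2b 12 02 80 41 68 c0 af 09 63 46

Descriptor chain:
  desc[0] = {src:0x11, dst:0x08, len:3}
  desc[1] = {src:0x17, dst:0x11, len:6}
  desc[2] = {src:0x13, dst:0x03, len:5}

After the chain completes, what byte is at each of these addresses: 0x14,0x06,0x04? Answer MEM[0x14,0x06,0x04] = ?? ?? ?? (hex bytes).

  after D0: wrote 3B at 0x08 = 60d82b
  after D1: wrote 6B at 0x11 = 4168c0af0963
  after D2: wrote 5B at 0x03 = c0af096341
query mem[0x14]=0xaf, mem[0x06]=0x63, mem[0x04]=0xaf

MEM[0x14,0x06,0x04] = af 63 af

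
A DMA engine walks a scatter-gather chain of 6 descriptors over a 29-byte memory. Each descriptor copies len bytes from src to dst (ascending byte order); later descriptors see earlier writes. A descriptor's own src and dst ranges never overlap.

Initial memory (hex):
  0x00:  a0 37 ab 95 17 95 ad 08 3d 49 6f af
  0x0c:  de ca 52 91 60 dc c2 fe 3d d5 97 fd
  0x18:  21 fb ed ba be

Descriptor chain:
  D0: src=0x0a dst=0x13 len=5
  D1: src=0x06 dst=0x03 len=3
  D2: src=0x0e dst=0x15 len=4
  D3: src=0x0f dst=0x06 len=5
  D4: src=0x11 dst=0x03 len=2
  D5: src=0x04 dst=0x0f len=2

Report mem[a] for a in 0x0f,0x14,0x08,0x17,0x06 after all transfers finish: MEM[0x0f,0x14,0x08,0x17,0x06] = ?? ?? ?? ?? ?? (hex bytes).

MEM[0x0f,0x14,0x08,0x17,0x06] = c2 af dc 60 91

D0: mem[0x13..0x17] <- [6f af de ca 52]
D1: mem[0x03..0x05] <- [ad 08 3d]
D2: mem[0x15..0x18] <- [52 91 60 dc]
D3: mem[0x06..0x0a] <- [91 60 dc c2 6f]
D4: mem[0x03..0x04] <- [dc c2]
D5: mem[0x0f..0x10] <- [c2 3d]
query mem[0x0f]=0xc2, mem[0x14]=0xaf, mem[0x08]=0xdc, mem[0x17]=0x60, mem[0x06]=0x91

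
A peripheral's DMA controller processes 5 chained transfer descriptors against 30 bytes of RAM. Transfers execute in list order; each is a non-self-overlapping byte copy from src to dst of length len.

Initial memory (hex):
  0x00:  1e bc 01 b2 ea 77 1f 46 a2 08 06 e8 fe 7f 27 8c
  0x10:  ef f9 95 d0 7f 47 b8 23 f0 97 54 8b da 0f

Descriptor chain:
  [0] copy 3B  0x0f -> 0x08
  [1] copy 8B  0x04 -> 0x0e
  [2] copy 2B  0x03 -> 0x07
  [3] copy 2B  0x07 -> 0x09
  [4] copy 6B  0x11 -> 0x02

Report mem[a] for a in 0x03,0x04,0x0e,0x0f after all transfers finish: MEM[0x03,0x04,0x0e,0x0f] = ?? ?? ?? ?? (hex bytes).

#0 dst[0x08+3] := {0x8c,0xef,0xf9}
#1 dst[0x0e+8] := {0xea,0x77,0x1f,0x46,0x8c,0xef,0xf9,0xe8}
#2 dst[0x07+2] := {0xb2,0xea}
#3 dst[0x09+2] := {0xb2,0xea}
#4 dst[0x02+6] := {0x46,0x8c,0xef,0xf9,0xe8,0xb8}
query mem[0x03]=0x8c, mem[0x04]=0xef, mem[0x0e]=0xea, mem[0x0f]=0x77

MEM[0x03,0x04,0x0e,0x0f] = 8c ef ea 77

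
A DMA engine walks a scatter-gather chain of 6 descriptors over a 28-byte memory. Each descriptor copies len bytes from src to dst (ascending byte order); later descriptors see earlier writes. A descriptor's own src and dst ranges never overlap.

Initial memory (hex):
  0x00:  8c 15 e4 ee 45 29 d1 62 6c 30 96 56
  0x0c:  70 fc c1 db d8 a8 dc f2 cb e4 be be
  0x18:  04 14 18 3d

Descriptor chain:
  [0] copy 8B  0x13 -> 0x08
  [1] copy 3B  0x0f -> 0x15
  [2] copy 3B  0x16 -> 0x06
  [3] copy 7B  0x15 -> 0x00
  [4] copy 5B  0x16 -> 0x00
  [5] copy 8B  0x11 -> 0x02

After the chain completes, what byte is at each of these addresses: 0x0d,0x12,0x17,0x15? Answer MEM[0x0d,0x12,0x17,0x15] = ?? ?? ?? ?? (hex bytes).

  after D0: wrote 8B at 0x08 = f2cbe4bebe041418
  after D1: wrote 3B at 0x15 = 18d8a8
  after D2: wrote 3B at 0x06 = d8a804
  after D3: wrote 7B at 0x00 = 18d8a80414183d
  after D4: wrote 5B at 0x00 = d8a8041418
  after D5: wrote 8B at 0x02 = a8dcf2cb18d8a804
query mem[0x0d]=0x04, mem[0x12]=0xdc, mem[0x17]=0xa8, mem[0x15]=0x18

MEM[0x0d,0x12,0x17,0x15] = 04 dc a8 18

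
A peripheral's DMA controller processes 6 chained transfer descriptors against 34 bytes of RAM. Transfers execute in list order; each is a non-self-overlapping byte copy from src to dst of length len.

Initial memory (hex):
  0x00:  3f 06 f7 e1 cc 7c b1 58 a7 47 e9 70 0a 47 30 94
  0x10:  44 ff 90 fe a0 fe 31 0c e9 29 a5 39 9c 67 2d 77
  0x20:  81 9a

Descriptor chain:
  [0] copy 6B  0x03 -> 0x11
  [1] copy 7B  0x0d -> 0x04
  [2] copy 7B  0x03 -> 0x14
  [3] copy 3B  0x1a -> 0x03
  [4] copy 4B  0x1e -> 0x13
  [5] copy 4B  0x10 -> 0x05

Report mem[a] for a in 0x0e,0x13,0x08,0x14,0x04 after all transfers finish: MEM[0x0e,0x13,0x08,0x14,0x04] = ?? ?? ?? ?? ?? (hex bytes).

MEM[0x0e,0x13,0x08,0x14,0x04] = 30 2d 2d 77 39

D0: mem[0x11..0x16] <- [e1 cc 7c b1 58 a7]
D1: mem[0x04..0x0a] <- [47 30 94 44 e1 cc 7c]
D2: mem[0x14..0x1a] <- [e1 47 30 94 44 e1 cc]
D3: mem[0x03..0x05] <- [cc 39 9c]
D4: mem[0x13..0x16] <- [2d 77 81 9a]
D5: mem[0x05..0x08] <- [44 e1 cc 2d]
query mem[0x0e]=0x30, mem[0x13]=0x2d, mem[0x08]=0x2d, mem[0x14]=0x77, mem[0x04]=0x39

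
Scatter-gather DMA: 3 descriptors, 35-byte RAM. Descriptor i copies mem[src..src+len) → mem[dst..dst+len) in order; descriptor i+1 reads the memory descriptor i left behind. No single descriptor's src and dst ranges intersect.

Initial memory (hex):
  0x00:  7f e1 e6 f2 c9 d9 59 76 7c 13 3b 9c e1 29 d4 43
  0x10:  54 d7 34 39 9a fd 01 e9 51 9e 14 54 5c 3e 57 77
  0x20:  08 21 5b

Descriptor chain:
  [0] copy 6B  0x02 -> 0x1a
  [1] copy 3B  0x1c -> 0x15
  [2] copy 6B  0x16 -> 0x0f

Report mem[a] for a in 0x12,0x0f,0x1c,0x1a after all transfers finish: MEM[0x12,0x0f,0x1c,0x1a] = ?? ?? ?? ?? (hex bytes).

[0] 0x02->0x1a len=6 : e6 f2 c9 d9 59 76
[1] 0x1c->0x15 len=3 : c9 d9 59
[2] 0x16->0x0f len=6 : d9 59 51 9e e6 f2
query mem[0x12]=0x9e, mem[0x0f]=0xd9, mem[0x1c]=0xc9, mem[0x1a]=0xe6

MEM[0x12,0x0f,0x1c,0x1a] = 9e d9 c9 e6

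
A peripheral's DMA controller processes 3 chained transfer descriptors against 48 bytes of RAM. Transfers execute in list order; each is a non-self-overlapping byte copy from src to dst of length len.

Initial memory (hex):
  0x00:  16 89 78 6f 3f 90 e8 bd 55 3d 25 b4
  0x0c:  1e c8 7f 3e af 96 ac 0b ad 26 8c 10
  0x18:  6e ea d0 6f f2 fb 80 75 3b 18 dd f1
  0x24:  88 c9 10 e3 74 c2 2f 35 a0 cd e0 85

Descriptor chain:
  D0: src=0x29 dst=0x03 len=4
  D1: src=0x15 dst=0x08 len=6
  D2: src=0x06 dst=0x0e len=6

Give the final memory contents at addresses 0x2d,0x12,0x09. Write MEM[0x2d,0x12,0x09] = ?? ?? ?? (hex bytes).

[0] 0x29->0x03 len=4 : c2 2f 35 a0
[1] 0x15->0x08 len=6 : 26 8c 10 6e ea d0
[2] 0x06->0x0e len=6 : a0 bd 26 8c 10 6e
query mem[0x2d]=0xcd, mem[0x12]=0x10, mem[0x09]=0x8c

MEM[0x2d,0x12,0x09] = cd 10 8c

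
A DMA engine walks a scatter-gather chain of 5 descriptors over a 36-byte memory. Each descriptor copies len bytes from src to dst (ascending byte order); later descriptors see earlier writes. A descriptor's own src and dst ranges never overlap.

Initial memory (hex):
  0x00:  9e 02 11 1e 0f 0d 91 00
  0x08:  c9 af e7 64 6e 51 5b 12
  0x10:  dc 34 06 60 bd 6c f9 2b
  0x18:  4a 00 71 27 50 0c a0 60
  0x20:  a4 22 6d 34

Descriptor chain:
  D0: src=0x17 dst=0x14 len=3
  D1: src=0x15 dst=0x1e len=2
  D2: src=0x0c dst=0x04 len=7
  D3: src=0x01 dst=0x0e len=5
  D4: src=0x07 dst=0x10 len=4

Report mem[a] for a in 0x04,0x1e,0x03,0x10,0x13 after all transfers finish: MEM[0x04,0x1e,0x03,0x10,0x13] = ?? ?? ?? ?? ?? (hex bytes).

D0: mem[0x14..0x16] <- [2b 4a 00]
D1: mem[0x1e..0x1f] <- [4a 00]
D2: mem[0x04..0x0a] <- [6e 51 5b 12 dc 34 06]
D3: mem[0x0e..0x12] <- [02 11 1e 6e 51]
D4: mem[0x10..0x13] <- [12 dc 34 06]
query mem[0x04]=0x6e, mem[0x1e]=0x4a, mem[0x03]=0x1e, mem[0x10]=0x12, mem[0x13]=0x06

MEM[0x04,0x1e,0x03,0x10,0x13] = 6e 4a 1e 12 06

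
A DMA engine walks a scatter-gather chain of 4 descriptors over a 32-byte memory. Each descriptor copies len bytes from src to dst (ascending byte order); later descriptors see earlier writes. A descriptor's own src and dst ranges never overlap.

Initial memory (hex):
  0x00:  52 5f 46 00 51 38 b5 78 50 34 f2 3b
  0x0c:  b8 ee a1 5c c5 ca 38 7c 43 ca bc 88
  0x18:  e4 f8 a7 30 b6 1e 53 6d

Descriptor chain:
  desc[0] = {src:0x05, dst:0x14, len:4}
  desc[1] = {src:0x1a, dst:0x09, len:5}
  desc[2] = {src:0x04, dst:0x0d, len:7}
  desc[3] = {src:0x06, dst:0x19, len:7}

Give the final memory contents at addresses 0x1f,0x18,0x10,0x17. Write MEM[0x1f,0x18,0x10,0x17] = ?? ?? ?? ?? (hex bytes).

MEM[0x1f,0x18,0x10,0x17] = 1e e4 78 50

#0 dst[0x14+4] := {0x38,0xb5,0x78,0x50}
#1 dst[0x09+5] := {0xa7,0x30,0xb6,0x1e,0x53}
#2 dst[0x0d+7] := {0x51,0x38,0xb5,0x78,0x50,0xa7,0x30}
#3 dst[0x19+7] := {0xb5,0x78,0x50,0xa7,0x30,0xb6,0x1e}
query mem[0x1f]=0x1e, mem[0x18]=0xe4, mem[0x10]=0x78, mem[0x17]=0x50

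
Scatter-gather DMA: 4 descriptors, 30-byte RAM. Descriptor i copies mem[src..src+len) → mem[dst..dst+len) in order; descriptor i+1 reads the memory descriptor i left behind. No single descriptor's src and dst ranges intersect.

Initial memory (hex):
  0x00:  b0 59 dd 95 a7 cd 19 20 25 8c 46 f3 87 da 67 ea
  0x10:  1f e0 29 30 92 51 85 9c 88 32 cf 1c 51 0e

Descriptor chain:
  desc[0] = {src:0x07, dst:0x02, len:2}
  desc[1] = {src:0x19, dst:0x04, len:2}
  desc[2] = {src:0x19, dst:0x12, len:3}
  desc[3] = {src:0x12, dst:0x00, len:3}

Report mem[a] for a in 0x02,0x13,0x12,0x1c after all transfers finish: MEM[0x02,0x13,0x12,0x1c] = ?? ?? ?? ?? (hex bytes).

MEM[0x02,0x13,0x12,0x1c] = 1c cf 32 51

  after D0: wrote 2B at 0x02 = 2025
  after D1: wrote 2B at 0x04 = 32cf
  after D2: wrote 3B at 0x12 = 32cf1c
  after D3: wrote 3B at 0x00 = 32cf1c
query mem[0x02]=0x1c, mem[0x13]=0xcf, mem[0x12]=0x32, mem[0x1c]=0x51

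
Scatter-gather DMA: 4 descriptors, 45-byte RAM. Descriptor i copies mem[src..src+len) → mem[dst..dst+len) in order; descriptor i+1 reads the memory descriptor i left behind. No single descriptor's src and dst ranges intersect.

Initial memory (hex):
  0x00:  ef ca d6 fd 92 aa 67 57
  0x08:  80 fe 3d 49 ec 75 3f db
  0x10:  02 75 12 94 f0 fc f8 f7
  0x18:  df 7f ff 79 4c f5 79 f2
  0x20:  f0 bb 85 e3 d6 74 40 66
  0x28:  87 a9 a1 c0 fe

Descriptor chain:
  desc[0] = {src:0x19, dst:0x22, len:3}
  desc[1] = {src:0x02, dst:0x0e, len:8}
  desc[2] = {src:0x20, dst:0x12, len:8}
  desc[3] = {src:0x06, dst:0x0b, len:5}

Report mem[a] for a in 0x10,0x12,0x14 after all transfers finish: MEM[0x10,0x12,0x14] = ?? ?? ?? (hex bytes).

MEM[0x10,0x12,0x14] = 92 f0 7f

  after D0: wrote 3B at 0x22 = 7fff79
  after D1: wrote 8B at 0x0e = d6fd92aa675780fe
  after D2: wrote 8B at 0x12 = f0bb7fff79744066
  after D3: wrote 5B at 0x0b = 675780fe3d
query mem[0x10]=0x92, mem[0x12]=0xf0, mem[0x14]=0x7f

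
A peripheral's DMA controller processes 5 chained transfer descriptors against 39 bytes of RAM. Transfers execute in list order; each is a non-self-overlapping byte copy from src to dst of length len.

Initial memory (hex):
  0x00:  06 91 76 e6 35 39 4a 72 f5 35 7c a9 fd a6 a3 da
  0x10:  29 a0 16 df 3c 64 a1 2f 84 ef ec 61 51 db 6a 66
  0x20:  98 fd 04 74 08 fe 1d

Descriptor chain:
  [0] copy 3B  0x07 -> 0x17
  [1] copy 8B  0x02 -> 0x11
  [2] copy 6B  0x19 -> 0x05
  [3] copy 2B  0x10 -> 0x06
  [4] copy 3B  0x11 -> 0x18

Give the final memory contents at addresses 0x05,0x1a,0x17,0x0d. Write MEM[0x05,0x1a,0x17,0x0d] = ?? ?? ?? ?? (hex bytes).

D0: mem[0x17..0x19] <- [72 f5 35]
D1: mem[0x11..0x18] <- [76 e6 35 39 4a 72 f5 35]
D2: mem[0x05..0x0a] <- [35 ec 61 51 db 6a]
D3: mem[0x06..0x07] <- [29 76]
D4: mem[0x18..0x1a] <- [76 e6 35]
query mem[0x05]=0x35, mem[0x1a]=0x35, mem[0x17]=0xf5, mem[0x0d]=0xa6

MEM[0x05,0x1a,0x17,0x0d] = 35 35 f5 a6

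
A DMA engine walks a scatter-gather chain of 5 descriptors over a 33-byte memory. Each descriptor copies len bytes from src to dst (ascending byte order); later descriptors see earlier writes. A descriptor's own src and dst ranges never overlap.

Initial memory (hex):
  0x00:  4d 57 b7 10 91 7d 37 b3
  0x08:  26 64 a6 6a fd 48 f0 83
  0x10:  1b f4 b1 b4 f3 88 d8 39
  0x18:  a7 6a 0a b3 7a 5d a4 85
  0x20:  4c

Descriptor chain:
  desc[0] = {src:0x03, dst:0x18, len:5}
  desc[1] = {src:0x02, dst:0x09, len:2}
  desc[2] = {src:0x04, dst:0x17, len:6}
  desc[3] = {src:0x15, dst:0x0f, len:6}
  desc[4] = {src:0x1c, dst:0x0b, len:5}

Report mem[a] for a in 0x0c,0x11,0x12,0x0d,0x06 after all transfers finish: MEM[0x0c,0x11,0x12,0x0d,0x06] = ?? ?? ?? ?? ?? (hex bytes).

#0 dst[0x18+5] := {0x10,0x91,0x7d,0x37,0xb3}
#1 dst[0x09+2] := {0xb7,0x10}
#2 dst[0x17+6] := {0x91,0x7d,0x37,0xb3,0x26,0xb7}
#3 dst[0x0f+6] := {0x88,0xd8,0x91,0x7d,0x37,0xb3}
#4 dst[0x0b+5] := {0xb7,0x5d,0xa4,0x85,0x4c}
query mem[0x0c]=0x5d, mem[0x11]=0x91, mem[0x12]=0x7d, mem[0x0d]=0xa4, mem[0x06]=0x37

MEM[0x0c,0x11,0x12,0x0d,0x06] = 5d 91 7d a4 37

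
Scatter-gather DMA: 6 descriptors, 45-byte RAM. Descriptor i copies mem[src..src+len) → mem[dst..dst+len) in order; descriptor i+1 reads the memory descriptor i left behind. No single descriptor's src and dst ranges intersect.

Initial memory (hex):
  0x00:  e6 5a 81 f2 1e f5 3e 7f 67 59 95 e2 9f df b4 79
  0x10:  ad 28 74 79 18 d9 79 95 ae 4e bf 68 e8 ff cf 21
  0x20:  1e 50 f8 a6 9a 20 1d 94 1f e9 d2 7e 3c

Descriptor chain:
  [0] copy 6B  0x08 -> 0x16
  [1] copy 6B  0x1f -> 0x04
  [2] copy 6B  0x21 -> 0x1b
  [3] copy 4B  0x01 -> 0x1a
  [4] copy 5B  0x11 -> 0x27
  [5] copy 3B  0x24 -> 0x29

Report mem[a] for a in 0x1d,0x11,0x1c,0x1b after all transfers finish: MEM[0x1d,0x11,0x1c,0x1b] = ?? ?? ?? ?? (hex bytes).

MEM[0x1d,0x11,0x1c,0x1b] = 21 28 f2 81

  after D0: wrote 6B at 0x16 = 675995e29fdf
  after D1: wrote 6B at 0x04 = 211e50f8a69a
  after D2: wrote 6B at 0x1b = 50f8a69a201d
  after D3: wrote 4B at 0x1a = 5a81f221
  after D4: wrote 5B at 0x27 = 28747918d9
  after D5: wrote 3B at 0x29 = 9a201d
query mem[0x1d]=0x21, mem[0x11]=0x28, mem[0x1c]=0xf2, mem[0x1b]=0x81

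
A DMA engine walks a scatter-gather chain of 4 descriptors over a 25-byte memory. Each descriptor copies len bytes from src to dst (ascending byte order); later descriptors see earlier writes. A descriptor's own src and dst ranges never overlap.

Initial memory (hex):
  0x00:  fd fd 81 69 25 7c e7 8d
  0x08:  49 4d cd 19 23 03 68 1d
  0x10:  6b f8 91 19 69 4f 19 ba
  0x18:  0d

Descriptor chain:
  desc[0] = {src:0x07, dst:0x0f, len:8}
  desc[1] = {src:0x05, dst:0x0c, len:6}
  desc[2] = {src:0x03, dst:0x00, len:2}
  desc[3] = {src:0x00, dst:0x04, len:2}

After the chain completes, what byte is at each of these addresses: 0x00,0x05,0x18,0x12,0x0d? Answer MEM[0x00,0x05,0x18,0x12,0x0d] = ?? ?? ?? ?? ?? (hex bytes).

D0: mem[0x0f..0x16] <- [8d 49 4d cd 19 23 03 68]
D1: mem[0x0c..0x11] <- [7c e7 8d 49 4d cd]
D2: mem[0x00..0x01] <- [69 25]
D3: mem[0x04..0x05] <- [69 25]
query mem[0x00]=0x69, mem[0x05]=0x25, mem[0x18]=0x0d, mem[0x12]=0xcd, mem[0x0d]=0xe7

MEM[0x00,0x05,0x18,0x12,0x0d] = 69 25 0d cd e7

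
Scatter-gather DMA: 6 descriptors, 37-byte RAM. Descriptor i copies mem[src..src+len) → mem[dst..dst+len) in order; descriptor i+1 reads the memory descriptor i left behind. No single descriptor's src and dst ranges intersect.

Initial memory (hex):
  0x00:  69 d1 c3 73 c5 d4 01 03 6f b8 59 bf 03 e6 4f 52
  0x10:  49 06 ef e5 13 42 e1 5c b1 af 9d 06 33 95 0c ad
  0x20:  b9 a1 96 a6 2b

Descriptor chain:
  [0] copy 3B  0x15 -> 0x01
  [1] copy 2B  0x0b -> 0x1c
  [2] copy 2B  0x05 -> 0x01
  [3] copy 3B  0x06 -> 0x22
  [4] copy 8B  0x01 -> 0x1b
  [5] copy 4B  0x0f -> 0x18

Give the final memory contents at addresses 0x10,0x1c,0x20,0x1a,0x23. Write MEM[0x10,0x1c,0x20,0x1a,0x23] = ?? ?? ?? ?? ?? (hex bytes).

MEM[0x10,0x1c,0x20,0x1a,0x23] = 49 01 01 06 03

#0 dst[0x01+3] := {0x42,0xe1,0x5c}
#1 dst[0x1c+2] := {0xbf,0x03}
#2 dst[0x01+2] := {0xd4,0x01}
#3 dst[0x22+3] := {0x01,0x03,0x6f}
#4 dst[0x1b+8] := {0xd4,0x01,0x5c,0xc5,0xd4,0x01,0x03,0x6f}
#5 dst[0x18+4] := {0x52,0x49,0x06,0xef}
query mem[0x10]=0x49, mem[0x1c]=0x01, mem[0x20]=0x01, mem[0x1a]=0x06, mem[0x23]=0x03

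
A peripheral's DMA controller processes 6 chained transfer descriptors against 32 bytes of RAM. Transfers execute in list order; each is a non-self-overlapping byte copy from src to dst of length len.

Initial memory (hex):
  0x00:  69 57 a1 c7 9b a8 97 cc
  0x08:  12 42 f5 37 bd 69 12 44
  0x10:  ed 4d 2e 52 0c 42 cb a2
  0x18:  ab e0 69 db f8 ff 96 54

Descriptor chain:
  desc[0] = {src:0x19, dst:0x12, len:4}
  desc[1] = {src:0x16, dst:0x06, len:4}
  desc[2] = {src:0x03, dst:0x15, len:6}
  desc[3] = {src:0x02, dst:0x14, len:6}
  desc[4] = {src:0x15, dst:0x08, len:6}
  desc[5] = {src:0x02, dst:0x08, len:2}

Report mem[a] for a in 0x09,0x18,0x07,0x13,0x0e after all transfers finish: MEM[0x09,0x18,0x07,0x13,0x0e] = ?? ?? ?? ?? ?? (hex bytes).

[0] 0x19->0x12 len=4 : e0 69 db f8
[1] 0x16->0x06 len=4 : cb a2 ab e0
[2] 0x03->0x15 len=6 : c7 9b a8 cb a2 ab
[3] 0x02->0x14 len=6 : a1 c7 9b a8 cb a2
[4] 0x15->0x08 len=6 : c7 9b a8 cb a2 ab
[5] 0x02->0x08 len=2 : a1 c7
query mem[0x09]=0xc7, mem[0x18]=0xcb, mem[0x07]=0xa2, mem[0x13]=0x69, mem[0x0e]=0x12

MEM[0x09,0x18,0x07,0x13,0x0e] = c7 cb a2 69 12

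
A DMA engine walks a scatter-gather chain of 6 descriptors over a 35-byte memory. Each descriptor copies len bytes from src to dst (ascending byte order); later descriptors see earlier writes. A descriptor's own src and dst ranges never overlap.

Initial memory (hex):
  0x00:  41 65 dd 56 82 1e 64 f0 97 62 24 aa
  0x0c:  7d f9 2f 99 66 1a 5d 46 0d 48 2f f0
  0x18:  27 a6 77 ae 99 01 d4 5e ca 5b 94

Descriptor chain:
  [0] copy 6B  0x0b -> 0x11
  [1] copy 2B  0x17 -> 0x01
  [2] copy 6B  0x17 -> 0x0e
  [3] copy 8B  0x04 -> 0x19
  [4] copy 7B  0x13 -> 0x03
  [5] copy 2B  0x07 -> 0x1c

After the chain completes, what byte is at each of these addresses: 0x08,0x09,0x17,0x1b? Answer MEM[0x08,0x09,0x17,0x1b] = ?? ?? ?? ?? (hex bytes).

#0 dst[0x11+6] := {0xaa,0x7d,0xf9,0x2f,0x99,0x66}
#1 dst[0x01+2] := {0xf0,0x27}
#2 dst[0x0e+6] := {0xf0,0x27,0xa6,0x77,0xae,0x99}
#3 dst[0x19+8] := {0x82,0x1e,0x64,0xf0,0x97,0x62,0x24,0xaa}
#4 dst[0x03+7] := {0x99,0x2f,0x99,0x66,0xf0,0x27,0x82}
#5 dst[0x1c+2] := {0xf0,0x27}
query mem[0x08]=0x27, mem[0x09]=0x82, mem[0x17]=0xf0, mem[0x1b]=0x64

MEM[0x08,0x09,0x17,0x1b] = 27 82 f0 64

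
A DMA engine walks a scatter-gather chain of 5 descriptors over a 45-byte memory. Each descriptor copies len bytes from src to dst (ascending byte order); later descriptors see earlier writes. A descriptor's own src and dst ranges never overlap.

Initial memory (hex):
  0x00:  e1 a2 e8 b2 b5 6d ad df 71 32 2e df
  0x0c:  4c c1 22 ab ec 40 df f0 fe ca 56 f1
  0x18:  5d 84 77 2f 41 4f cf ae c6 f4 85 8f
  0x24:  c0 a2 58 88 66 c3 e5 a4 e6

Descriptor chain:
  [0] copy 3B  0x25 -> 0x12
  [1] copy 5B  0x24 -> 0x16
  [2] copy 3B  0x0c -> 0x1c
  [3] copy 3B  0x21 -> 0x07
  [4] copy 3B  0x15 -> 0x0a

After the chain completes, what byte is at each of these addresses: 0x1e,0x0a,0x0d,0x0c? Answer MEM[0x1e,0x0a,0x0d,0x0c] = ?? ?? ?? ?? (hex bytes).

MEM[0x1e,0x0a,0x0d,0x0c] = 22 ca c1 a2

  after D0: wrote 3B at 0x12 = a25888
  after D1: wrote 5B at 0x16 = c0a2588866
  after D2: wrote 3B at 0x1c = 4cc122
  after D3: wrote 3B at 0x07 = f4858f
  after D4: wrote 3B at 0x0a = cac0a2
query mem[0x1e]=0x22, mem[0x0a]=0xca, mem[0x0d]=0xc1, mem[0x0c]=0xa2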